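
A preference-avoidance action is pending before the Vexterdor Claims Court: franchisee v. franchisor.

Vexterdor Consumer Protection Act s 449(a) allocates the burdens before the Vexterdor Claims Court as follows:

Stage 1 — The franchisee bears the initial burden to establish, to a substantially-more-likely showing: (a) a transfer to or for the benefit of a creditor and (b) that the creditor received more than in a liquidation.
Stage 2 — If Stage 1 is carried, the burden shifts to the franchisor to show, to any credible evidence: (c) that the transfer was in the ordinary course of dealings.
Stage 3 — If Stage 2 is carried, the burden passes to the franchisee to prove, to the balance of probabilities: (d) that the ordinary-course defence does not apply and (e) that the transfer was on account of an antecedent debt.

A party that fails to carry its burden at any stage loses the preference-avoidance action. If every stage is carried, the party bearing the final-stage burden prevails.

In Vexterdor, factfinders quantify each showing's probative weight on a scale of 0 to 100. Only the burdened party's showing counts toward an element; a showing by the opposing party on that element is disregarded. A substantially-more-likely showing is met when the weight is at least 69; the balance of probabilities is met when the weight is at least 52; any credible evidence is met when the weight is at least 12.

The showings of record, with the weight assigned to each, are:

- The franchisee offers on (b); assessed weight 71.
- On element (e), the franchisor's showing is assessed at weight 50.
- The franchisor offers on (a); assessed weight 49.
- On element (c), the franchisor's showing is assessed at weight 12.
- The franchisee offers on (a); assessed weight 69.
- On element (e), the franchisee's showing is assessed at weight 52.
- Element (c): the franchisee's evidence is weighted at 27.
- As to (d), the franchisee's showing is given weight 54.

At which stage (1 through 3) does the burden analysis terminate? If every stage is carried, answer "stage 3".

stage 3

At Stage 1 the franchisee must meet a substantially-more-likely showing (weight is at least 69): on (a) the weight is 69 (the franchisor's 49 is given no effect), ≥ 69, so (a) meets the standard; on (b) the weight is 71, ≥ 69, so (b) meets the standard.
  The franchisee carries Stage 1; the franchisor now bears the burden.
At Stage 2 the franchisor must meet any credible evidence (weight is at least 12): on (c) the weight is 12 (the franchisee's 27 is given no effect), ≥ 12, so (c) meets the standard.
  Stage 2 carried; the burden shifts to the franchisee.
At Stage 3 the franchisee must meet the balance of probabilities (weight is at least 52): on (d) the weight is 54, which does reach 52, so (d) meets the standard; on (e) the weight is 52 (the franchisor's 50 is given no effect), ≥ 52, so (e) meets the standard.
  Stage 3 carried; the final stage is satisfied.
Every stage carried; the franchisee prevails.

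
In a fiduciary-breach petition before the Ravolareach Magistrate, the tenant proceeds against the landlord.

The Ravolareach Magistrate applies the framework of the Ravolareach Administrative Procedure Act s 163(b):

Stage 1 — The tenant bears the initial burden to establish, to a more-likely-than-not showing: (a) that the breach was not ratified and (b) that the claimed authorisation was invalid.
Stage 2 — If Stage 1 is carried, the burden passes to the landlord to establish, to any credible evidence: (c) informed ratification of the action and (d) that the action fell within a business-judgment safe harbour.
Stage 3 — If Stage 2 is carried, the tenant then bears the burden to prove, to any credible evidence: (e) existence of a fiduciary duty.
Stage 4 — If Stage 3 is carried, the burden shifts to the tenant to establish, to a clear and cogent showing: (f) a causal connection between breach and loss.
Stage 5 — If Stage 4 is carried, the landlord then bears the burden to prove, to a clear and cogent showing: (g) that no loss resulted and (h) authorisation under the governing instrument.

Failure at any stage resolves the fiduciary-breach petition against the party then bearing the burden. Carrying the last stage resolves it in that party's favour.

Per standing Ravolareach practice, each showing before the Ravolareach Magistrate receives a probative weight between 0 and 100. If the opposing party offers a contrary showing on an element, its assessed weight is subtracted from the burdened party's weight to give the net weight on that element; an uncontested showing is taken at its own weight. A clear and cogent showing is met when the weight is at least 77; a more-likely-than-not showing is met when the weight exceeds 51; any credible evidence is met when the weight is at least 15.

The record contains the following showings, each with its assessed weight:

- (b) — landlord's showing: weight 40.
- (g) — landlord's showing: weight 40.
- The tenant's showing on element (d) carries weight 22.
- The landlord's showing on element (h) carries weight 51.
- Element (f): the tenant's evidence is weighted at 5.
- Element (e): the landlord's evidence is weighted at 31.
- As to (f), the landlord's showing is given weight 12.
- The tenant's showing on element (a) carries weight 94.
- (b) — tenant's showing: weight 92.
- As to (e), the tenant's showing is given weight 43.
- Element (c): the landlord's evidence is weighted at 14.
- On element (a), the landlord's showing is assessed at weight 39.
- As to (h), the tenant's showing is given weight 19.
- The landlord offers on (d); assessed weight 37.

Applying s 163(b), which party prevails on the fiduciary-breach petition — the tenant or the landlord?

At Stage 1 the tenant must meet a more-likely-than-not showing (weight exceeds 51): on (a) the weight is 94 less the opposing 39 gives net 55, which does exceed 51, so (a) meets the standard; on (b) the weight is 92 less the opposing 40 gives net 52, which does exceed 51, so (b) meets the standard.
  The tenant carries Stage 1; the landlord now bears the burden.
At Stage 2 the landlord must meet any credible evidence (weight is at least 15): on (c) the weight is 14, < 15, so (c) does not meet the standard; on (d) the weight is 37 less the opposing 22 gives net 15, ≥ 15, so (d) meets the standard.
  Not every element is met, so the landlord fails to carry Stage 2.
The analysis ends at Stage 2; the tenant prevails.

tenant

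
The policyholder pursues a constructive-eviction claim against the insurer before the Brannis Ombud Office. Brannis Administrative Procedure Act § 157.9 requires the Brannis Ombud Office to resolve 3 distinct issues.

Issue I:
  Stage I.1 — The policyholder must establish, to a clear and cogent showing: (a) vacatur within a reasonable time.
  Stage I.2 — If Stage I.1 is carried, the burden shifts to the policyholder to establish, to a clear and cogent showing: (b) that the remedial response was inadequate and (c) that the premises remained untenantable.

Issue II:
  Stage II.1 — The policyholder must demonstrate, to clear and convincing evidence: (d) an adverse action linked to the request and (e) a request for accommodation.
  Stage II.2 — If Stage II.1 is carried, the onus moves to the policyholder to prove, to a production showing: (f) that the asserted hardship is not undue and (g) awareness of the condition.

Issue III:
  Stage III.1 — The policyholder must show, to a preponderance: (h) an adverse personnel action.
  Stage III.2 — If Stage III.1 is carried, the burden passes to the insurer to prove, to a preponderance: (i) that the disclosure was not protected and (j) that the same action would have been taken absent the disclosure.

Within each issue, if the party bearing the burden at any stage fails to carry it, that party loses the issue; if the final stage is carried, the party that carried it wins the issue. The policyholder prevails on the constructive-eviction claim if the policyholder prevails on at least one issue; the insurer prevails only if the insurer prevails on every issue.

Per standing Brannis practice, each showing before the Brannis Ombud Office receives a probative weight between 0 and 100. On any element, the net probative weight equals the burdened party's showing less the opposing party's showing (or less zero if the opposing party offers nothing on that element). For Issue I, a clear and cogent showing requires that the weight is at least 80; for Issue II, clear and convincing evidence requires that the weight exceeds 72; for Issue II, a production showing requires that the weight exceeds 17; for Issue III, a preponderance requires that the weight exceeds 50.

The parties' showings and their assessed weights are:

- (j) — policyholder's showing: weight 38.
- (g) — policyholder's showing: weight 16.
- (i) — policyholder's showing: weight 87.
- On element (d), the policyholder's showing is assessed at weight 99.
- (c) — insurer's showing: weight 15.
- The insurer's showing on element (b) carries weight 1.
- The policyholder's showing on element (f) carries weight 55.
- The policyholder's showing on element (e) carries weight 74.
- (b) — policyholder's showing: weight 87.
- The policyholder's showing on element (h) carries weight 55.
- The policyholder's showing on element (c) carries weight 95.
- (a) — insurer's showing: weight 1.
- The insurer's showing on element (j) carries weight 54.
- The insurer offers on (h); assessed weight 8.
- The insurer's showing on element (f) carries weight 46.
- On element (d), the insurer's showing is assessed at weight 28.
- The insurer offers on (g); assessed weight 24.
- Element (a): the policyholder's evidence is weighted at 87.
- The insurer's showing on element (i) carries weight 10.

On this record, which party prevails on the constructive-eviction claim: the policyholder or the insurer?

— Issue I —
At Stage I.1 the policyholder must meet a clear and cogent showing (weight is at least 80): on (a) the weight is 87 less the opposing 1 gives net 86, which does reach 80, so (a) meets the standard.
  All elements met. The policyholder retains the burden for Stage I.2.
At Stage I.2 the policyholder must meet a clear and cogent showing (weight is at least 80): on (b) the weight is 87 less the opposing 1 gives net 86, which does reach 80, so (b) meets the standard; on (c) the weight is 95 less the opposing 15 gives net 80, ≥ 80, so (c) meets the standard.
  The policyholder carries the last stage.
All stages carried — the policyholder prevails on this issue.
— Issue II —
At Stage II.1 the policyholder must meet clear and convincing evidence (weight exceeds 72): on (d) the weight is 99 less the opposing 28 gives net 71, which does not exceed 72, so (d) does not meet the standard; on (e) the weight is 74, which does exceed 72, so (e) meets the standard.
  Stage II.1 not carried; the policyholder fails its burden.
So the insurer prevails on this issue.
— Issue III —
Stage III.1 (policyholder, a preponderance, weight exceeds 50): (h) net 55−8=47 ≤ 50 — fails.
  Stage III.1 not carried; the policyholder fails its burden.
The analysis ends at Stage III.1; the insurer prevails on this issue.
Per-issue: Issue I → policyholder; Issue II → insurer; Issue III → insurer. The policyholder must prevail on at least one issue; overall, the policyholder prevails.

policyholder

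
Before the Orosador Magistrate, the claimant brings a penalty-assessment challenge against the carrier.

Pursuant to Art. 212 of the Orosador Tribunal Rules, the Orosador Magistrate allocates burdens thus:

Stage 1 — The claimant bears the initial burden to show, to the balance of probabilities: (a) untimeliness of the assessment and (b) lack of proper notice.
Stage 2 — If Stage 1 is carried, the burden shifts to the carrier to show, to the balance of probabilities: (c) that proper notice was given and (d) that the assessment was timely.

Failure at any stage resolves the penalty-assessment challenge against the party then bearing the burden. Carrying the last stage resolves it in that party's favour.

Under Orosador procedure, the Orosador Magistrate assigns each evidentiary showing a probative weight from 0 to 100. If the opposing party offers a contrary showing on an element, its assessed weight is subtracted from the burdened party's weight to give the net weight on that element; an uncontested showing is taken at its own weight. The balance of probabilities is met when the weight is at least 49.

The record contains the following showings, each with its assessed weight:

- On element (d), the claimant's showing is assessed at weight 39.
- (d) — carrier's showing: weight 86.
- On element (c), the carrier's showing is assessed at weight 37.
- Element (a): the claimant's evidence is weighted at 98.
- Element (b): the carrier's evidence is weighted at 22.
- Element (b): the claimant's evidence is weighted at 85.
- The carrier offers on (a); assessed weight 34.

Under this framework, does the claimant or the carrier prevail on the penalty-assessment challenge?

claimant

Stage 1 (claimant, the balance of probabilities, weight is at least 49): (a) net 98−34=64 ≥ 49 — meets; (b) net 85−22=63 ≥ 49 — meets.
  All elements met. The burden passes to the carrier.
Stage 2 (carrier, the balance of probabilities, weight is at least 49): (c) 37 < 49 — fails; (d) net 86−39=47 < 49 — fails.
  Not every element is met, so the carrier fails to carry Stage 2.
So the claimant prevails.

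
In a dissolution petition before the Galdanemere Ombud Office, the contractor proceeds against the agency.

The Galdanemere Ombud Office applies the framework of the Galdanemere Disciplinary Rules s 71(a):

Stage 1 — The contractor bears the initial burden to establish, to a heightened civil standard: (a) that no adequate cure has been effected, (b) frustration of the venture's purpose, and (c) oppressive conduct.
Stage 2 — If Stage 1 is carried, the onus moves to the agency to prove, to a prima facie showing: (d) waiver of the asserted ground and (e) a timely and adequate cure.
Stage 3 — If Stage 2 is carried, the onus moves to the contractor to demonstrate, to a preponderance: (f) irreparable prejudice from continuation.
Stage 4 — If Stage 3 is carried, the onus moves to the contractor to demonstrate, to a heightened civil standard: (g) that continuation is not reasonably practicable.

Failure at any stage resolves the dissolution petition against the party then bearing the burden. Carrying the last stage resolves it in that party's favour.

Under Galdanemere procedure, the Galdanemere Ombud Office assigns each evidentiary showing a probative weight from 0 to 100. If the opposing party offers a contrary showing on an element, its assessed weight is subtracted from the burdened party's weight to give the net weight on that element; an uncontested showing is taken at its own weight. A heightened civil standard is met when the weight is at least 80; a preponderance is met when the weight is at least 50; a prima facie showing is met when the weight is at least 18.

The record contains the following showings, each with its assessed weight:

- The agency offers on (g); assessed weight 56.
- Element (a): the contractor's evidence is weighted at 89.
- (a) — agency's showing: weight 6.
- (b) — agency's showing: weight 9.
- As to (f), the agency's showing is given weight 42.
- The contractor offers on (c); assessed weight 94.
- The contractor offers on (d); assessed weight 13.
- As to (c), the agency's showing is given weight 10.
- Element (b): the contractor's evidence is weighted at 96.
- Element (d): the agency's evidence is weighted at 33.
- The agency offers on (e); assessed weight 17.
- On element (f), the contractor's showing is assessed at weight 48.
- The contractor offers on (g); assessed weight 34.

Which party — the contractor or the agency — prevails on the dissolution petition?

contractor

Stage 1 (contractor, a heightened civil standard, weight is at least 80): (a) net 89−6=83 ≥ 80 — meets; (b) net 96−9=87 ≥ 80 — meets; (c) net 94−10=84 ≥ 80 — meets.
  The contractor carries Stage 1; the agency now bears the burden.
Stage 2 (agency, a prima facie showing, weight is at least 18): (d) net 33−13=20 ≥ 18 — meets; (e) 17 < 18 — fails.
  Stage 2 not carried; the agency fails its burden.
So the contractor prevails.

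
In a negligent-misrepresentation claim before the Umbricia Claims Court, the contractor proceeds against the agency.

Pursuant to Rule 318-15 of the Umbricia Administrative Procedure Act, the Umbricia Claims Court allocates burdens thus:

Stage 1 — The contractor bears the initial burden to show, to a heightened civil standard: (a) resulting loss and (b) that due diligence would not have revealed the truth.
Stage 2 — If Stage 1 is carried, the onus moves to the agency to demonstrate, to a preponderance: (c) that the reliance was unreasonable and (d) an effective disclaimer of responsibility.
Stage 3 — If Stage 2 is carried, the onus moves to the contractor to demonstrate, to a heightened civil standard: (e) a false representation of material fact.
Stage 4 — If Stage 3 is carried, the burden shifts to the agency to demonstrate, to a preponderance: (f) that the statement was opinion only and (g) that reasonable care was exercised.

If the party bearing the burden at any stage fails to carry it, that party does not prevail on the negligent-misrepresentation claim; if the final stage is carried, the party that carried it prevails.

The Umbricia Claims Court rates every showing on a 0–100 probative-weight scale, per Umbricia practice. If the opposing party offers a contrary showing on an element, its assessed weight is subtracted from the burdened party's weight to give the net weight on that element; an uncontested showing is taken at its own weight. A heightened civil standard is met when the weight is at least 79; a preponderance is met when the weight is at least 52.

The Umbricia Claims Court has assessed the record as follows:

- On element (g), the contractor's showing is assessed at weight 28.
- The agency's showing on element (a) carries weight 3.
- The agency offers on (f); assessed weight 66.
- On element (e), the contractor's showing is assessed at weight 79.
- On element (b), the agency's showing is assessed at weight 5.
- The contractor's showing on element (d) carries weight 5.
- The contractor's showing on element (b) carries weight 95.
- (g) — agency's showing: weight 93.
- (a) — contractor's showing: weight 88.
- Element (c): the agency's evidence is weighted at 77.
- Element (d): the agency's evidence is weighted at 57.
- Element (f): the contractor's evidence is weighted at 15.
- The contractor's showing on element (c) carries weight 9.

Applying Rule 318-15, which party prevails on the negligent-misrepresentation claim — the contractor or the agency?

Stage 1 (contractor, a heightened civil standard, weight is at least 79): (a) net 88−3=85 ≥ 79 — meets; (b) net 95−5=90 ≥ 79 — meets.
  All elements met. The burden passes to the agency.
Stage 2 (agency, a preponderance, weight is at least 52): (c) net 77−9=68 ≥ 52 — meets; (d) net 57−5=52 ≥ 52 — meets.
  Stage 2 is satisfied; the onus moves to the contractor.
Stage 3 (contractor, a heightened civil standard, weight is at least 79): (e) 79 ≥ 79 — meets.
  Stage 3 is satisfied; the onus moves to the agency.
Stage 4 (agency, a preponderance, weight is at least 52): (f) net 66−15=51 < 52 — fails; (g) net 93−28=65 ≥ 52 — meets.
  Not every element is met, so the agency fails to carry Stage 4.
So the contractor prevails.

contractor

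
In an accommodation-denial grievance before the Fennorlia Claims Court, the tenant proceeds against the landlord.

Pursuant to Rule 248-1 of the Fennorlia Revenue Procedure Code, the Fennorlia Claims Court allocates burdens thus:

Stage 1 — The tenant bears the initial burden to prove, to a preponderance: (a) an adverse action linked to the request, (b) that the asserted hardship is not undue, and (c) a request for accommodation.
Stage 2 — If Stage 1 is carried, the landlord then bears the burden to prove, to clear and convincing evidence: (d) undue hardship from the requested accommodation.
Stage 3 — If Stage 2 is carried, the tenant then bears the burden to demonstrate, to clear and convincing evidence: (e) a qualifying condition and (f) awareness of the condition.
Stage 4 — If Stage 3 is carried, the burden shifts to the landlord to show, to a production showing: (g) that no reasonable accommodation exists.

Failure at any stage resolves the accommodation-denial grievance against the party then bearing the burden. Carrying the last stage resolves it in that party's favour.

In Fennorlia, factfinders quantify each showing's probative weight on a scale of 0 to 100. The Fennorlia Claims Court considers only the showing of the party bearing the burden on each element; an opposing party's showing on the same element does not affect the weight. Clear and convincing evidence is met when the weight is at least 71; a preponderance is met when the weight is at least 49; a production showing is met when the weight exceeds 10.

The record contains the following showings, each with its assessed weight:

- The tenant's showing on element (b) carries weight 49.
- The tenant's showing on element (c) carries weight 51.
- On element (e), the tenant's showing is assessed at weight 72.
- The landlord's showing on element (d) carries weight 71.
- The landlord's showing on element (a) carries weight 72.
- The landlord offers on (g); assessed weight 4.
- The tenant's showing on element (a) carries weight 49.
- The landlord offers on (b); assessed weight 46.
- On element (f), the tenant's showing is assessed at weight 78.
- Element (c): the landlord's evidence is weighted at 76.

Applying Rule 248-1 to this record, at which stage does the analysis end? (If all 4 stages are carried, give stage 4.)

stage 4

Stage 1 (tenant, a preponderance, weight is at least 49): (a) 49 (landlord's 72 disregarded) ≥ 49 — meets; (b) 49 (landlord's 46 disregarded) ≥ 49 — meets; (c) 51 (landlord's 76 disregarded) ≥ 49 — meets.
  All elements met. The burden passes to the landlord.
Stage 2 (landlord, clear and convincing evidence, weight is at least 71): (d) 71 ≥ 71 — meets.
  All elements met. The burden passes to the tenant.
Stage 3 (tenant, clear and convincing evidence, weight is at least 71): (e) 72 ≥ 71 — meets; (f) 78 ≥ 71 — meets.
  Stage 3 is satisfied; the onus moves to the landlord.
Stage 4 (landlord, a production showing, weight exceeds 10): (g) 4 ≤ 10 — fails.
  Stage 4 not carried; the landlord fails its burden.
The tenant prevails.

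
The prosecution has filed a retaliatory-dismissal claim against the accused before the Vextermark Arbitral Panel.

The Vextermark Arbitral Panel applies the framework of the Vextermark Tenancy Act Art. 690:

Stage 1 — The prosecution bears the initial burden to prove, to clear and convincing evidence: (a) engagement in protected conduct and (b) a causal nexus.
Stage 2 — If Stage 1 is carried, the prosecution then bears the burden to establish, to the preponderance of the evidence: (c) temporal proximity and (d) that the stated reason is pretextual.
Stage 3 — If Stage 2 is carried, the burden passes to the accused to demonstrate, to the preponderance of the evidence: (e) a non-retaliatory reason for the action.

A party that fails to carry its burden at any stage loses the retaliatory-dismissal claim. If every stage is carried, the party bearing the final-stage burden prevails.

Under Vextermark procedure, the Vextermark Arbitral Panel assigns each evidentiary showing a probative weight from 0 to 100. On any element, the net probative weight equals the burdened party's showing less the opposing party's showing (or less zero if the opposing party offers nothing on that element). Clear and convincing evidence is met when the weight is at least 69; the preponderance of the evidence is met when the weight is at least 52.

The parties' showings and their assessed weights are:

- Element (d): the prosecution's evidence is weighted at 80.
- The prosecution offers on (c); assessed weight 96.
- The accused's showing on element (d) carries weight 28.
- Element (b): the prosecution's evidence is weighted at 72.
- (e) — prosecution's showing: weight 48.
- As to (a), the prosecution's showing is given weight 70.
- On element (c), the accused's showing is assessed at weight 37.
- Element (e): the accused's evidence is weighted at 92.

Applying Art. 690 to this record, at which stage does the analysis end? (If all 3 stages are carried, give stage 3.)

stage 3

Stage 1 — burden on prosecution; standard: clear and convincing evidence (weight is at least 69).
    (a): 70 ≥ 69 [met]
    (b): 72 ≥ 69 [met]
  Stage 1 carried; the burden remains with the prosecution.
Stage 2 — burden on prosecution; standard: the preponderance of the evidence (weight is at least 52).
    (c): 96 − 37 = 59 ≥ 52 [met]
    (d): 80 − 28 = 52 ≥ 52 [met]
  Stage 2 is satisfied; the onus moves to the accused.
Stage 3 — burden on accused; standard: the preponderance of the evidence (weight is at least 52).
    (e): 92 − 48 = 44 < 52 [not met]
  The accused does not carry Stage 3.
So the prosecution prevails.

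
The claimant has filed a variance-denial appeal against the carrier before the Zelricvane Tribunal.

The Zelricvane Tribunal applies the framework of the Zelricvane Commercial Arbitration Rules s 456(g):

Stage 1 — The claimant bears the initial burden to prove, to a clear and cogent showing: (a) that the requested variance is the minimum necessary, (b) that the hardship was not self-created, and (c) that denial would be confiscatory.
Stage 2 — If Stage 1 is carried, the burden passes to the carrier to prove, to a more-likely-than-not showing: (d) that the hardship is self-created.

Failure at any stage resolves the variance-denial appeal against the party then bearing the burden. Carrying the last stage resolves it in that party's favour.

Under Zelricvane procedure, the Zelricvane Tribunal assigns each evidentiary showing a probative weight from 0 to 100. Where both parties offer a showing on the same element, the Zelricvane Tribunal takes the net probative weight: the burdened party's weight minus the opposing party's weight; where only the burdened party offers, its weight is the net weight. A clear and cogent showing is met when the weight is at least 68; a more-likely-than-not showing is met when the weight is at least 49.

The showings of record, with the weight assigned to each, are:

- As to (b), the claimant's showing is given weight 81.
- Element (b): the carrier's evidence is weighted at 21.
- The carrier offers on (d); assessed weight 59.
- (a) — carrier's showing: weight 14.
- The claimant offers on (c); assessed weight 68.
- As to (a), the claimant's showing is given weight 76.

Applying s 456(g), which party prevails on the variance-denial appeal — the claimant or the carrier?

carrier

Stage 1 (claimant, a clear and cogent showing, weight is at least 68): (a) net 76−14=62 < 68 — fails; (b) net 81−21=60 < 68 — fails; (c) 68 ≥ 68 — meets.
  Not every element is met, so the claimant fails to carry Stage 1.
The carrier prevails.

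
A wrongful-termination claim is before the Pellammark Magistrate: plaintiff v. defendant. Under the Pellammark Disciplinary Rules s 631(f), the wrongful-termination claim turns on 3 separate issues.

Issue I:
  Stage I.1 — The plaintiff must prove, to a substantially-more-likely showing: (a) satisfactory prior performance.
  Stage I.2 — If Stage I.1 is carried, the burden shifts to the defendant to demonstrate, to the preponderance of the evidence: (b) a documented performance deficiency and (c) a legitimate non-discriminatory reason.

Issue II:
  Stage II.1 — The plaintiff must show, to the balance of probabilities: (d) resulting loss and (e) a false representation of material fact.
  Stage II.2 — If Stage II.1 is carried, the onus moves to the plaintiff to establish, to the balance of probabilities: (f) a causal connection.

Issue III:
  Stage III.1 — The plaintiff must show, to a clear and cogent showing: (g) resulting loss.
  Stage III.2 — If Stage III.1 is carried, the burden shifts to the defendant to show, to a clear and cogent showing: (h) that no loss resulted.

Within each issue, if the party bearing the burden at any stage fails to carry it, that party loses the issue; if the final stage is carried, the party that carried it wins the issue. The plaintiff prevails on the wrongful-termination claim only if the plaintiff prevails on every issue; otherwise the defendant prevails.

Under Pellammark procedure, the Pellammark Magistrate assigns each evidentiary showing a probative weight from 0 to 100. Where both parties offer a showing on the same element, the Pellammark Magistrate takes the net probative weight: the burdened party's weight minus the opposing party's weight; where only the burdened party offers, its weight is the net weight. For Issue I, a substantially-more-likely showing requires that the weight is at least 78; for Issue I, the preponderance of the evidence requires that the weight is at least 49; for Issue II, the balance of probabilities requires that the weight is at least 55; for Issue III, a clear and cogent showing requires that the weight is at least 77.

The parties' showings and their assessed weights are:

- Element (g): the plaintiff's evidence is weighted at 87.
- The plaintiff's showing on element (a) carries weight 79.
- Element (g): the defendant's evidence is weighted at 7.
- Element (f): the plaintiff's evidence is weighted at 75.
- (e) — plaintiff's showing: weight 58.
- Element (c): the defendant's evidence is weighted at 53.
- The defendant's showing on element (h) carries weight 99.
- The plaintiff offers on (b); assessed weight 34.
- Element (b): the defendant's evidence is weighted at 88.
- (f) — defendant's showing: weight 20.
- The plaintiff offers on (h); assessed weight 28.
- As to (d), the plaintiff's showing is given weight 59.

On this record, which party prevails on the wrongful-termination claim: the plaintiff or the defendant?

defendant

— Issue I —
Stage I.1 (plaintiff, a substantially-more-likely showing, weight is at least 78): (a) 79 ≥ 78 — meets.
  The plaintiff carries Stage I.1; the defendant now bears the burden.
Stage I.2 (defendant, the preponderance of the evidence, weight is at least 49): (b) net 88−34=54 ≥ 49 — meets; (c) 53 ≥ 49 — meets.
  All elements met at the final stage.
All stages carried — the defendant prevails on this issue.
— Issue II —
Stage II.1 (plaintiff, the balance of probabilities, weight is at least 55): (d) 59 ≥ 55 — meets; (e) 58 ≥ 55 — meets.
  Stage II.1 is satisfied; the plaintiff continues to bear the burden.
Stage II.2 (plaintiff, the balance of probabilities, weight is at least 55): (f) net 75−20=55 ≥ 55 — meets.
  All elements met at the final stage.
All stages carried — the plaintiff prevails on this issue.
— Issue III —
At Stage III.1 the plaintiff must meet a clear and cogent showing (weight is at least 77): on (g) the weight is 87 less the opposing 7 gives net 80, which does reach 77, so (g) meets the standard.
  Stage III.1 carried; the burden shifts to the defendant.
At Stage III.2 the defendant must meet a clear and cogent showing (weight is at least 77): on (h) the weight is 99 less the opposing 28 gives net 71, < 77, so (h) does not meet the standard.
  Stage III.2 not carried; the defendant fails its burden.
The plaintiff prevails on this issue.
Per-issue: Issue I → defendant; Issue II → plaintiff; Issue III → plaintiff. The plaintiff must prevail on every issue; overall, the defendant prevails.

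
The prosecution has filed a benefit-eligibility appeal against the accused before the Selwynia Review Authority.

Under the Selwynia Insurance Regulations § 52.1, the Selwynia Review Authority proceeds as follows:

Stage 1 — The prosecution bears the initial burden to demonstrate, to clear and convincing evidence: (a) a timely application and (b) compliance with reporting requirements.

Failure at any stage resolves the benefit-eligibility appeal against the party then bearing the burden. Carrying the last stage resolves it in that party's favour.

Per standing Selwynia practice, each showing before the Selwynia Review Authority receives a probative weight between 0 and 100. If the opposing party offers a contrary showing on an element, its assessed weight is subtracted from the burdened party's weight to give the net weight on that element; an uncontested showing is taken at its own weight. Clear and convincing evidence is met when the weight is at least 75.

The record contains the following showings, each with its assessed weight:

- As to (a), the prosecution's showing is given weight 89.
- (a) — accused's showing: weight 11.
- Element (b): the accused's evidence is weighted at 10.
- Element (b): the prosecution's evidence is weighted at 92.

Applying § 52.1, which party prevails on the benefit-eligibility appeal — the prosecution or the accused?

At Stage 1 the prosecution must meet clear and convincing evidence (weight is at least 75): on (a) the weight is 89 less the opposing 11 gives net 78, which does reach 75, so (a) meets the standard; on (b) the weight is 92 less the opposing 10 gives net 82, which does reach 75, so (b) meets the standard.
  Stage 1 carried; the final stage is satisfied.
With every stage satisfied, the prosecution prevails.

prosecution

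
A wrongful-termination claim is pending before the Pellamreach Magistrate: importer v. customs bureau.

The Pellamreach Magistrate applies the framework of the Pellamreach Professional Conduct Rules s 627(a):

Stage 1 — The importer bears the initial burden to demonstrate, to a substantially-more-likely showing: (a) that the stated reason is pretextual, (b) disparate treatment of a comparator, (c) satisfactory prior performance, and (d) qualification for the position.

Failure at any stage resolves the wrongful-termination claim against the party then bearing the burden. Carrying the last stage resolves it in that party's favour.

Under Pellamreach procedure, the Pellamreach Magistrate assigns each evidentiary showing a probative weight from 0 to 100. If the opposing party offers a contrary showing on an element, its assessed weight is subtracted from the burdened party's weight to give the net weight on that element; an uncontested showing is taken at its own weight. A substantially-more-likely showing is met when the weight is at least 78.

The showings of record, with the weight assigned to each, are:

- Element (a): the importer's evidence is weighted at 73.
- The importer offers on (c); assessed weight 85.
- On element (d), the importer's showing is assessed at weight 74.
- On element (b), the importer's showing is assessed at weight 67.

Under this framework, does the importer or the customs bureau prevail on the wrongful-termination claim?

customs bureau

Stage 1 (importer, a substantially-more-likely showing, weight is at least 78): (a) 73 < 78 — fails; (b) 67 < 78 — fails; (c) 85 ≥ 78 — meets; (d) 74 < 78 — fails.
  The importer does not carry Stage 1.
So the customs bureau prevails.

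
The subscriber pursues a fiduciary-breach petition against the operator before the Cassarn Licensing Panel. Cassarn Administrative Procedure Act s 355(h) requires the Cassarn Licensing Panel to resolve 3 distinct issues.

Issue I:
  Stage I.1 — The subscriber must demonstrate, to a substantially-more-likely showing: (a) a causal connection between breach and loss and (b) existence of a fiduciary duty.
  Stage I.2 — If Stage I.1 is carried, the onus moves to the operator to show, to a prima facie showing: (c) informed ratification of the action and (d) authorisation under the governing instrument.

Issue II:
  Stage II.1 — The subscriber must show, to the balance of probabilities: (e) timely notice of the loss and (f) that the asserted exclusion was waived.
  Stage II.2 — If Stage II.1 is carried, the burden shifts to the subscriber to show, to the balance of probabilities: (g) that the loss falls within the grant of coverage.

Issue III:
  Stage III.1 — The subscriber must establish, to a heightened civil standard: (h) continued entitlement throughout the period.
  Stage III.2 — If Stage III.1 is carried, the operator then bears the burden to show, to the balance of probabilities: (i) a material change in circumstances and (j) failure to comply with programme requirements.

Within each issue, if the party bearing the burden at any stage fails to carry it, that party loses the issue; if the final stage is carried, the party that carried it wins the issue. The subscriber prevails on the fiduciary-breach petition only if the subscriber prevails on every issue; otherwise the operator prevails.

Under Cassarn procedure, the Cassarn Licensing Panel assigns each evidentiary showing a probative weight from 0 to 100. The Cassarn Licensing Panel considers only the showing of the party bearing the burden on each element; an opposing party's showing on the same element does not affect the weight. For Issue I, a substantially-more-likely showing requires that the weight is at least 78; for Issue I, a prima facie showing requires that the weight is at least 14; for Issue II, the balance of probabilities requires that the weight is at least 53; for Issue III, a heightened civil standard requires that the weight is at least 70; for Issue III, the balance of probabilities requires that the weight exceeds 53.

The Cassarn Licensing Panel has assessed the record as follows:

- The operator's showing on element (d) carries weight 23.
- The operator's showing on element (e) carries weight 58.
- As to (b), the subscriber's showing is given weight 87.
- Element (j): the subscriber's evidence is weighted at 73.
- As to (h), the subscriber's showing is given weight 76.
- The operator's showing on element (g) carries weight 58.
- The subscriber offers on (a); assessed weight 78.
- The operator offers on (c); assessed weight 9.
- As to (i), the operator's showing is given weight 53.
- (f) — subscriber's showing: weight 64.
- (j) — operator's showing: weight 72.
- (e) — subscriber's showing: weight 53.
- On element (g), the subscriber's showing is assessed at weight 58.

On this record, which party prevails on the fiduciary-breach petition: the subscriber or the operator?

subscriber

— Issue I —
Stage I.1 — burden on subscriber; standard: a substantially-more-likely showing (weight is at least 78).
    (a): 78 ≥ 78 [met]
    (b): 87 ≥ 78 [met]
  All elements met. The burden passes to the operator.
Stage I.2 — burden on operator; standard: a prima facie showing (weight is at least 14).
    (c): 9 < 14 [not met]
    (d): 23 ≥ 14 [met]
  Not every element is met, so the operator fails to carry Stage I.2.
The subscriber prevails on this issue.
— Issue II —
At Stage II.1 the subscriber must meet the balance of probabilities (weight is at least 53): on (e) the weight is 53 (the operator's 58 is given no effect), which does reach 53, so (e) meets the standard; on (f) the weight is 64, which does reach 53, so (f) meets the standard.
  Stage II.1 is satisfied; the subscriber continues to bear the burden.
At Stage II.2 the subscriber must meet the balance of probabilities (weight is at least 53): on (g) the weight is 58 (the operator's 58 is given no effect), ≥ 53, so (g) meets the standard.
  All elements met at the final stage.
With every stage satisfied, the subscriber prevails on this issue.
— Issue III —
Stage III.1 (subscriber, a heightened civil standard, weight is at least 70): (h) 76 ≥ 70 — meets.
  Stage III.1 carried; the burden shifts to the operator.
Stage III.2 (operator, the balance of probabilities, weight exceeds 53): (i) 53 ≤ 53 — fails; (j) 72 (subscriber's 73 disregarded) > 53 — meets.
  The operator does not carry Stage III.2.
So the subscriber prevails on this issue.
Per-issue: Issue I → subscriber; Issue II → subscriber; Issue III → subscriber. The subscriber must prevail on every issue; overall, the subscriber prevails.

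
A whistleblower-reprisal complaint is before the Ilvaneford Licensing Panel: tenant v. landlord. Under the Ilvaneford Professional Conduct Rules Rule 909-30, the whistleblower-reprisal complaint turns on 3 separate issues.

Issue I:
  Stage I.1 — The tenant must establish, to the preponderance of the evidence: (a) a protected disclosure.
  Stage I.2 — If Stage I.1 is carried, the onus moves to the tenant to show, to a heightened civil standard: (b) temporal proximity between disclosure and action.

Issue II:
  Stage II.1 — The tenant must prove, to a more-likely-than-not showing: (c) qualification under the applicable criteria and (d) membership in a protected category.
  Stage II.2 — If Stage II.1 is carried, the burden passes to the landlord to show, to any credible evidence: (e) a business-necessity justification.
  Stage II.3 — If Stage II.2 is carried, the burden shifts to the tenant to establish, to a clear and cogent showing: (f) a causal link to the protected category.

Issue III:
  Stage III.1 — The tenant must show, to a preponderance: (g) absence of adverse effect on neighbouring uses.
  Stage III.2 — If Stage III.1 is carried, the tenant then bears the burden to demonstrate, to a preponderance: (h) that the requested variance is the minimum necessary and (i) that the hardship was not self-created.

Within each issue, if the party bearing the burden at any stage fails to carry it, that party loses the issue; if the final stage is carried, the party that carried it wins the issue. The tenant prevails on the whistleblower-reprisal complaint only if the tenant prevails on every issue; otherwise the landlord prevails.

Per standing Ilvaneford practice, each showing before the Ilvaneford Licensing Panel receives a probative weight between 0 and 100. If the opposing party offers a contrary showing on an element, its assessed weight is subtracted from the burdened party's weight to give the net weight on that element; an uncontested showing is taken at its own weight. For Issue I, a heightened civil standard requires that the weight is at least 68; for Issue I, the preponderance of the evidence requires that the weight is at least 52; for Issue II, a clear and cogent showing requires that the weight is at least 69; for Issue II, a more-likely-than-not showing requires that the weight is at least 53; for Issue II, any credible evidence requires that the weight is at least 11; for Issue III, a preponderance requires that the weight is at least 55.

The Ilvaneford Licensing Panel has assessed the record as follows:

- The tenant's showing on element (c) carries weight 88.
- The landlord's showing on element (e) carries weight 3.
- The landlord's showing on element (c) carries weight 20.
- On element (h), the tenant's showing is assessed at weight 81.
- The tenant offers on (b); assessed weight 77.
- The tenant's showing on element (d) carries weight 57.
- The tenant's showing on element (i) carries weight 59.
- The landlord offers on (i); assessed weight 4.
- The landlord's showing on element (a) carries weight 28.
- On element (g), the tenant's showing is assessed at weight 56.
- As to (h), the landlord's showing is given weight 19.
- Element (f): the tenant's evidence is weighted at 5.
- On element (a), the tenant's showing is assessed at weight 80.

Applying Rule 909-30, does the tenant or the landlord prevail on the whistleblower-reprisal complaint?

— Issue I —
Stage I.1 (tenant, the preponderance of the evidence, weight is at least 52): (a) net 80−28=52 ≥ 52 — meets.
  Stage I.1 is satisfied; the tenant continues to bear the burden.
Stage I.2 (tenant, a heightened civil standard, weight is at least 68): (b) 77 ≥ 68 — meets.
  Stage I.2 carried; the final stage is satisfied.
All stages carried — the tenant prevails on this issue.
— Issue II —
Stage II.1 (tenant, a more-likely-than-not showing, weight is at least 53): (c) net 88−20=68 ≥ 53 — meets; (d) 57 ≥ 53 — meets.
  The tenant carries Stage II.1; the landlord now bears the burden.
Stage II.2 (landlord, any credible evidence, weight is at least 11): (e) 3 < 11 — fails.
  Stage II.2 not carried; the landlord fails its burden.
The analysis ends at Stage II.2; the tenant prevails on this issue.
— Issue III —
Stage III.1 (tenant, a preponderance, weight is at least 55): (g) 56 ≥ 55 — meets.
  All elements met. The tenant retains the burden for Stage III.2.
Stage III.2 (tenant, a preponderance, weight is at least 55): (h) net 81−19=62 ≥ 55 — meets; (i) net 59−4=55 ≥ 55 — meets.
  Stage III.2 carried; the final stage is satisfied.
Every stage carried; the tenant prevails on this issue.
Per-issue: Issue I → tenant; Issue II → tenant; Issue III → tenant. The tenant must prevail on every issue; overall, the tenant prevails.

tenant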